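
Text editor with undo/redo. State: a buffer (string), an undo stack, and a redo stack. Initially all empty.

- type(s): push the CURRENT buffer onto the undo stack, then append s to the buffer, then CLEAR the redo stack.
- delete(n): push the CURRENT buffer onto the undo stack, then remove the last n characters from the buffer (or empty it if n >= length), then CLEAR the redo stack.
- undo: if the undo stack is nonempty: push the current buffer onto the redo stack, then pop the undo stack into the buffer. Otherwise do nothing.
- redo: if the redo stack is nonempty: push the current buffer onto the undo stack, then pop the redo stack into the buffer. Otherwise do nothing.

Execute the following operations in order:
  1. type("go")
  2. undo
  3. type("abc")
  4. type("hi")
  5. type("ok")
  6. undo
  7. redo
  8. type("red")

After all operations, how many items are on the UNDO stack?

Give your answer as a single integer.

Answer: 4

Derivation:
After op 1 (type): buf='go' undo_depth=1 redo_depth=0
After op 2 (undo): buf='(empty)' undo_depth=0 redo_depth=1
After op 3 (type): buf='abc' undo_depth=1 redo_depth=0
After op 4 (type): buf='abchi' undo_depth=2 redo_depth=0
After op 5 (type): buf='abchiok' undo_depth=3 redo_depth=0
After op 6 (undo): buf='abchi' undo_depth=2 redo_depth=1
After op 7 (redo): buf='abchiok' undo_depth=3 redo_depth=0
After op 8 (type): buf='abchiokred' undo_depth=4 redo_depth=0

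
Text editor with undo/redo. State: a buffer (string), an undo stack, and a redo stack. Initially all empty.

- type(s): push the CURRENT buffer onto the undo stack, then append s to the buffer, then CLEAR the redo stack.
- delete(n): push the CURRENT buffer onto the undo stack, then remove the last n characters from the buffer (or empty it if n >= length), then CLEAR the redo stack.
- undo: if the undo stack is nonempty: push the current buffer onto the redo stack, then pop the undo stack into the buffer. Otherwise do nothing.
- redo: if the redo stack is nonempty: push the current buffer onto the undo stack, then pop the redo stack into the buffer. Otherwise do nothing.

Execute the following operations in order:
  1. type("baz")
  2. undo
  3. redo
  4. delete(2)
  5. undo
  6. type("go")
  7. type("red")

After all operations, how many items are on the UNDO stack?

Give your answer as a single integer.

After op 1 (type): buf='baz' undo_depth=1 redo_depth=0
After op 2 (undo): buf='(empty)' undo_depth=0 redo_depth=1
After op 3 (redo): buf='baz' undo_depth=1 redo_depth=0
After op 4 (delete): buf='b' undo_depth=2 redo_depth=0
After op 5 (undo): buf='baz' undo_depth=1 redo_depth=1
After op 6 (type): buf='bazgo' undo_depth=2 redo_depth=0
After op 7 (type): buf='bazgored' undo_depth=3 redo_depth=0

Answer: 3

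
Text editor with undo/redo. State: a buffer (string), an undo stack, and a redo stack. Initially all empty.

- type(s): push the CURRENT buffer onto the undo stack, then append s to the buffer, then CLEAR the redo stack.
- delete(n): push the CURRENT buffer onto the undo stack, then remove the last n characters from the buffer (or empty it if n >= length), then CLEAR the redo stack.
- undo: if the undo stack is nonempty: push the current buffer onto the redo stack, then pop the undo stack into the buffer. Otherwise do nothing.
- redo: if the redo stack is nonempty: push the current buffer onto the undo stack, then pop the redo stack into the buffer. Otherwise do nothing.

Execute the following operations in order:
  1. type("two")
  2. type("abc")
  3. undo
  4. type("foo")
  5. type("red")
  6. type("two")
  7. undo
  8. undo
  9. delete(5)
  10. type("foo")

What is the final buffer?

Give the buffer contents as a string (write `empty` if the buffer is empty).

Answer: tfoo

Derivation:
After op 1 (type): buf='two' undo_depth=1 redo_depth=0
After op 2 (type): buf='twoabc' undo_depth=2 redo_depth=0
After op 3 (undo): buf='two' undo_depth=1 redo_depth=1
After op 4 (type): buf='twofoo' undo_depth=2 redo_depth=0
After op 5 (type): buf='twofoored' undo_depth=3 redo_depth=0
After op 6 (type): buf='twofooredtwo' undo_depth=4 redo_depth=0
After op 7 (undo): buf='twofoored' undo_depth=3 redo_depth=1
After op 8 (undo): buf='twofoo' undo_depth=2 redo_depth=2
After op 9 (delete): buf='t' undo_depth=3 redo_depth=0
After op 10 (type): buf='tfoo' undo_depth=4 redo_depth=0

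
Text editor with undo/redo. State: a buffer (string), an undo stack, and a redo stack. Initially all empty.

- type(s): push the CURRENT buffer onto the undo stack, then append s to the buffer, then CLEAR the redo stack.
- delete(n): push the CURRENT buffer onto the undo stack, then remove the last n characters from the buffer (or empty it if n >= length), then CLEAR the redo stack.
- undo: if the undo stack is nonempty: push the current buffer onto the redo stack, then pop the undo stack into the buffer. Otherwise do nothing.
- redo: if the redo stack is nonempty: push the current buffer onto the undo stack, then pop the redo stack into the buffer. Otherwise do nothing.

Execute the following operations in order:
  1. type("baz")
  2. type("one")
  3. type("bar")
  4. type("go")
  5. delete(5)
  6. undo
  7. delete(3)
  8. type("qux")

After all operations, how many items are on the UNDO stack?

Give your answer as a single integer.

After op 1 (type): buf='baz' undo_depth=1 redo_depth=0
After op 2 (type): buf='bazone' undo_depth=2 redo_depth=0
After op 3 (type): buf='bazonebar' undo_depth=3 redo_depth=0
After op 4 (type): buf='bazonebargo' undo_depth=4 redo_depth=0
After op 5 (delete): buf='bazone' undo_depth=5 redo_depth=0
After op 6 (undo): buf='bazonebargo' undo_depth=4 redo_depth=1
After op 7 (delete): buf='bazoneba' undo_depth=5 redo_depth=0
After op 8 (type): buf='bazonebaqux' undo_depth=6 redo_depth=0

Answer: 6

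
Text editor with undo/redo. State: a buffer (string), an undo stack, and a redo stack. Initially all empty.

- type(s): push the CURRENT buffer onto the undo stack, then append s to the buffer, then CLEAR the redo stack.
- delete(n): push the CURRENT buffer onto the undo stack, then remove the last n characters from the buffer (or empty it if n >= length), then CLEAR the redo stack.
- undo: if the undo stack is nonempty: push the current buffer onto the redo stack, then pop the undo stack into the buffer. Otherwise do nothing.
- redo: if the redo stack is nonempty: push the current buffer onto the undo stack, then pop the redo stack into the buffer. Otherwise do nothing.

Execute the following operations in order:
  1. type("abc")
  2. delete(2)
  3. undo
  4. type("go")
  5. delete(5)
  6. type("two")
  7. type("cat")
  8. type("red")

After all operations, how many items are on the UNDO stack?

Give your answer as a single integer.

Answer: 6

Derivation:
After op 1 (type): buf='abc' undo_depth=1 redo_depth=0
After op 2 (delete): buf='a' undo_depth=2 redo_depth=0
After op 3 (undo): buf='abc' undo_depth=1 redo_depth=1
After op 4 (type): buf='abcgo' undo_depth=2 redo_depth=0
After op 5 (delete): buf='(empty)' undo_depth=3 redo_depth=0
After op 6 (type): buf='two' undo_depth=4 redo_depth=0
After op 7 (type): buf='twocat' undo_depth=5 redo_depth=0
After op 8 (type): buf='twocatred' undo_depth=6 redo_depth=0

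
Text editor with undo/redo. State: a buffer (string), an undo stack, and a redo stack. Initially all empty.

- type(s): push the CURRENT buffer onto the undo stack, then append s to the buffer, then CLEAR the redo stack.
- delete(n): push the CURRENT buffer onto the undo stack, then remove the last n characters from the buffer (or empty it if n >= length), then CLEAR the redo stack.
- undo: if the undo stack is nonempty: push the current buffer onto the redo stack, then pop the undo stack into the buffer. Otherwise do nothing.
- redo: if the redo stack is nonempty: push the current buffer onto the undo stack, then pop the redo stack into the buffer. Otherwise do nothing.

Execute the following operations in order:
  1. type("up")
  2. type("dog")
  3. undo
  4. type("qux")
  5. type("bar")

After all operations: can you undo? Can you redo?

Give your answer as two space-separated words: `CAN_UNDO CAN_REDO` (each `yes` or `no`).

Answer: yes no

Derivation:
After op 1 (type): buf='up' undo_depth=1 redo_depth=0
After op 2 (type): buf='updog' undo_depth=2 redo_depth=0
After op 3 (undo): buf='up' undo_depth=1 redo_depth=1
After op 4 (type): buf='upqux' undo_depth=2 redo_depth=0
After op 5 (type): buf='upquxbar' undo_depth=3 redo_depth=0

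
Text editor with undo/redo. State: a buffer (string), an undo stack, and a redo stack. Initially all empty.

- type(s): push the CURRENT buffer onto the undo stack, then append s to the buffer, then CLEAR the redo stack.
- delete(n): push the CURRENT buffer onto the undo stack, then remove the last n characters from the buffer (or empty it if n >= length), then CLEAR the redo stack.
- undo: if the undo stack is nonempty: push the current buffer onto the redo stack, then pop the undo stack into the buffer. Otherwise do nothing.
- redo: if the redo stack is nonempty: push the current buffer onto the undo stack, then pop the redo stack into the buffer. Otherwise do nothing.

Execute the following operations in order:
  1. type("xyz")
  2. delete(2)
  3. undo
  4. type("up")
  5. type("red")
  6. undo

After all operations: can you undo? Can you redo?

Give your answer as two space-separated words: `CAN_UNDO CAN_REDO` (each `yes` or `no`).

Answer: yes yes

Derivation:
After op 1 (type): buf='xyz' undo_depth=1 redo_depth=0
After op 2 (delete): buf='x' undo_depth=2 redo_depth=0
After op 3 (undo): buf='xyz' undo_depth=1 redo_depth=1
After op 4 (type): buf='xyzup' undo_depth=2 redo_depth=0
After op 5 (type): buf='xyzupred' undo_depth=3 redo_depth=0
After op 6 (undo): buf='xyzup' undo_depth=2 redo_depth=1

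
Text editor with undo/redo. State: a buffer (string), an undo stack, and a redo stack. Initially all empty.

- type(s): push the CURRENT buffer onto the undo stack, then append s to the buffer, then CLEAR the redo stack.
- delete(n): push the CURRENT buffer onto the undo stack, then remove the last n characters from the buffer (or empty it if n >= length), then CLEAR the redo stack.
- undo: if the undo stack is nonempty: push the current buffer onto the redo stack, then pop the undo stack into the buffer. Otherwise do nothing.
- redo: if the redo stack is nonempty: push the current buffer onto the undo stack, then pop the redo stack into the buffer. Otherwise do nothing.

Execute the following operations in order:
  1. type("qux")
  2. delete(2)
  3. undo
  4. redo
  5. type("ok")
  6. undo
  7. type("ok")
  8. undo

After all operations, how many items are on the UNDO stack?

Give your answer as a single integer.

After op 1 (type): buf='qux' undo_depth=1 redo_depth=0
After op 2 (delete): buf='q' undo_depth=2 redo_depth=0
After op 3 (undo): buf='qux' undo_depth=1 redo_depth=1
After op 4 (redo): buf='q' undo_depth=2 redo_depth=0
After op 5 (type): buf='qok' undo_depth=3 redo_depth=0
After op 6 (undo): buf='q' undo_depth=2 redo_depth=1
After op 7 (type): buf='qok' undo_depth=3 redo_depth=0
After op 8 (undo): buf='q' undo_depth=2 redo_depth=1

Answer: 2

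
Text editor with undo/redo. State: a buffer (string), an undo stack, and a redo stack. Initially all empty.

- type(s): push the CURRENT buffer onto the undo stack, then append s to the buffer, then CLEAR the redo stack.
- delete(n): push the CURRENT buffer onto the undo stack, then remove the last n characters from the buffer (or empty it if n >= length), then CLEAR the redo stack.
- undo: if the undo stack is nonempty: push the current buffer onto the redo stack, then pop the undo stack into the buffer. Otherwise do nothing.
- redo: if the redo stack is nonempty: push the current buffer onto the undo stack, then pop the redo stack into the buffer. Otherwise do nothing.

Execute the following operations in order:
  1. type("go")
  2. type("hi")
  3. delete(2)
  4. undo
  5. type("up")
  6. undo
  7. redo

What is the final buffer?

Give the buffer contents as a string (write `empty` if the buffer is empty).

Answer: gohiup

Derivation:
After op 1 (type): buf='go' undo_depth=1 redo_depth=0
After op 2 (type): buf='gohi' undo_depth=2 redo_depth=0
After op 3 (delete): buf='go' undo_depth=3 redo_depth=0
After op 4 (undo): buf='gohi' undo_depth=2 redo_depth=1
After op 5 (type): buf='gohiup' undo_depth=3 redo_depth=0
After op 6 (undo): buf='gohi' undo_depth=2 redo_depth=1
After op 7 (redo): buf='gohiup' undo_depth=3 redo_depth=0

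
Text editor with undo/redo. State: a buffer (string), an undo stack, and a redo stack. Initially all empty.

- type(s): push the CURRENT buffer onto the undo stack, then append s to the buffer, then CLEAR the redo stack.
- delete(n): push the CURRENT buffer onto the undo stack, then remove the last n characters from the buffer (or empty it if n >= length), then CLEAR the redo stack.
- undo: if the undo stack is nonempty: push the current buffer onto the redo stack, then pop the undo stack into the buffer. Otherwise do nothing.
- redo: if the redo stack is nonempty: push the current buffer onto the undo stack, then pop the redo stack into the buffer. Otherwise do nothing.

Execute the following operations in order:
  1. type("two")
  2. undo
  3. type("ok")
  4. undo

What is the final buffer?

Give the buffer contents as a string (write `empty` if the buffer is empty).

After op 1 (type): buf='two' undo_depth=1 redo_depth=0
After op 2 (undo): buf='(empty)' undo_depth=0 redo_depth=1
After op 3 (type): buf='ok' undo_depth=1 redo_depth=0
After op 4 (undo): buf='(empty)' undo_depth=0 redo_depth=1

Answer: empty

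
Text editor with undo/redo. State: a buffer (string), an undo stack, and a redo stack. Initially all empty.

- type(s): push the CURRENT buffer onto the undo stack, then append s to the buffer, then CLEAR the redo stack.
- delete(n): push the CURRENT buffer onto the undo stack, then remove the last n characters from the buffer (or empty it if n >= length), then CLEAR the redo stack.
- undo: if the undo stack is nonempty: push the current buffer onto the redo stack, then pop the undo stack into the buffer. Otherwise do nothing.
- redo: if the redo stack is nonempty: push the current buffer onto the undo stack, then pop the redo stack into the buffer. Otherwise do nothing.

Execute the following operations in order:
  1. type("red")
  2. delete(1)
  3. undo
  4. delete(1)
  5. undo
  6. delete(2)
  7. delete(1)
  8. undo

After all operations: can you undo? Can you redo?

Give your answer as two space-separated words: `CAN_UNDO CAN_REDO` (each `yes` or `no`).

Answer: yes yes

Derivation:
After op 1 (type): buf='red' undo_depth=1 redo_depth=0
After op 2 (delete): buf='re' undo_depth=2 redo_depth=0
After op 3 (undo): buf='red' undo_depth=1 redo_depth=1
After op 4 (delete): buf='re' undo_depth=2 redo_depth=0
After op 5 (undo): buf='red' undo_depth=1 redo_depth=1
After op 6 (delete): buf='r' undo_depth=2 redo_depth=0
After op 7 (delete): buf='(empty)' undo_depth=3 redo_depth=0
After op 8 (undo): buf='r' undo_depth=2 redo_depth=1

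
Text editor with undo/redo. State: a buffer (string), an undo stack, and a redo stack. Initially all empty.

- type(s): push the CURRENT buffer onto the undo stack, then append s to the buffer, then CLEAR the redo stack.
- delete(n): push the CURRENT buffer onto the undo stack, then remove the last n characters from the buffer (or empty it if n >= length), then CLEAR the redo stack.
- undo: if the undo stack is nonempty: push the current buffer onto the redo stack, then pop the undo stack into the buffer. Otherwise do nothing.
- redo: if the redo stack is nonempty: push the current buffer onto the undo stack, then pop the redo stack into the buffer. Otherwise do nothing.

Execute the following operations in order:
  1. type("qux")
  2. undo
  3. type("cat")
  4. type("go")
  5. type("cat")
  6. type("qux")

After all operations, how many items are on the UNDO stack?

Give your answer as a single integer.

Answer: 4

Derivation:
After op 1 (type): buf='qux' undo_depth=1 redo_depth=0
After op 2 (undo): buf='(empty)' undo_depth=0 redo_depth=1
After op 3 (type): buf='cat' undo_depth=1 redo_depth=0
After op 4 (type): buf='catgo' undo_depth=2 redo_depth=0
After op 5 (type): buf='catgocat' undo_depth=3 redo_depth=0
After op 6 (type): buf='catgocatqux' undo_depth=4 redo_depth=0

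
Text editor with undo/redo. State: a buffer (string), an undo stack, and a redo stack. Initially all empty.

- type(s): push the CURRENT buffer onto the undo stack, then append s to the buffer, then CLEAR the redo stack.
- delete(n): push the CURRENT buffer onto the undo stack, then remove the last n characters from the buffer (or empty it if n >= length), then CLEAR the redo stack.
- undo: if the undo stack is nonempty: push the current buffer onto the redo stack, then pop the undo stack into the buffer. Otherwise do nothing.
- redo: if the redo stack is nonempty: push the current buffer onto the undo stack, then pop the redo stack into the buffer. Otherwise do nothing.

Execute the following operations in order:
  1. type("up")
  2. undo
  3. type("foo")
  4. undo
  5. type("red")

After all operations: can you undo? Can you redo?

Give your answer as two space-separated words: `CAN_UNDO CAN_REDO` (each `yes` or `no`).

Answer: yes no

Derivation:
After op 1 (type): buf='up' undo_depth=1 redo_depth=0
After op 2 (undo): buf='(empty)' undo_depth=0 redo_depth=1
After op 3 (type): buf='foo' undo_depth=1 redo_depth=0
After op 4 (undo): buf='(empty)' undo_depth=0 redo_depth=1
After op 5 (type): buf='red' undo_depth=1 redo_depth=0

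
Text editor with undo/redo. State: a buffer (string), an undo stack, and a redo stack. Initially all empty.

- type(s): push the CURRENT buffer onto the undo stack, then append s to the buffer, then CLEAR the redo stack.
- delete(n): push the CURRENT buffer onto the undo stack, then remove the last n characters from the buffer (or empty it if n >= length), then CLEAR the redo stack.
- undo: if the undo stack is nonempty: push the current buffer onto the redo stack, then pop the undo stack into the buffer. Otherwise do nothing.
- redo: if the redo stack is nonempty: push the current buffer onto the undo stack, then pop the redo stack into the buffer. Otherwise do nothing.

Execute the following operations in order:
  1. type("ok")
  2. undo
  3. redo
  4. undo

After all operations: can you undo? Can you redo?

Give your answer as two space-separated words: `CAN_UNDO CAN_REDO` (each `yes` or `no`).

After op 1 (type): buf='ok' undo_depth=1 redo_depth=0
After op 2 (undo): buf='(empty)' undo_depth=0 redo_depth=1
After op 3 (redo): buf='ok' undo_depth=1 redo_depth=0
After op 4 (undo): buf='(empty)' undo_depth=0 redo_depth=1

Answer: no yes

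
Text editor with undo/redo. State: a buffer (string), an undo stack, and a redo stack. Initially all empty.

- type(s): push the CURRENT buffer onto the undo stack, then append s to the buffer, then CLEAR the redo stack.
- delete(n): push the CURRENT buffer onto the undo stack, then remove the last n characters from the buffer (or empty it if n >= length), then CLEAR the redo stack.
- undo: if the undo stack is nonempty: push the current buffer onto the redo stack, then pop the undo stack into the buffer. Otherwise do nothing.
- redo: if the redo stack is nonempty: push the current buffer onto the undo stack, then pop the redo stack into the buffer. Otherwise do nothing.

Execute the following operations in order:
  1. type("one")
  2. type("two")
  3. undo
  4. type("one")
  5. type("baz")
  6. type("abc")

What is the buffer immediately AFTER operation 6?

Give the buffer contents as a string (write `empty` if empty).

Answer: oneonebazabc

Derivation:
After op 1 (type): buf='one' undo_depth=1 redo_depth=0
After op 2 (type): buf='onetwo' undo_depth=2 redo_depth=0
After op 3 (undo): buf='one' undo_depth=1 redo_depth=1
After op 4 (type): buf='oneone' undo_depth=2 redo_depth=0
After op 5 (type): buf='oneonebaz' undo_depth=3 redo_depth=0
After op 6 (type): buf='oneonebazabc' undo_depth=4 redo_depth=0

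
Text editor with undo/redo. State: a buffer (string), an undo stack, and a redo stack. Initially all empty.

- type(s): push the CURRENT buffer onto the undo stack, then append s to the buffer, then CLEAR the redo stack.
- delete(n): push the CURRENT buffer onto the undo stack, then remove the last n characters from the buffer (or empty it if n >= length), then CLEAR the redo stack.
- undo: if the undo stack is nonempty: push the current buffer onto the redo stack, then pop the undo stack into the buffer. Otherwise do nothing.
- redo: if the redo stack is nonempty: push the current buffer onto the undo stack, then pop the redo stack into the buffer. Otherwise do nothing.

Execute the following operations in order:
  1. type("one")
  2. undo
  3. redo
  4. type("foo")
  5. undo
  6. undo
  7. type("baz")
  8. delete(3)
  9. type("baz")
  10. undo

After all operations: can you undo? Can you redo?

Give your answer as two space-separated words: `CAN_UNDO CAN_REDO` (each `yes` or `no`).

Answer: yes yes

Derivation:
After op 1 (type): buf='one' undo_depth=1 redo_depth=0
After op 2 (undo): buf='(empty)' undo_depth=0 redo_depth=1
After op 3 (redo): buf='one' undo_depth=1 redo_depth=0
After op 4 (type): buf='onefoo' undo_depth=2 redo_depth=0
After op 5 (undo): buf='one' undo_depth=1 redo_depth=1
After op 6 (undo): buf='(empty)' undo_depth=0 redo_depth=2
After op 7 (type): buf='baz' undo_depth=1 redo_depth=0
After op 8 (delete): buf='(empty)' undo_depth=2 redo_depth=0
After op 9 (type): buf='baz' undo_depth=3 redo_depth=0
After op 10 (undo): buf='(empty)' undo_depth=2 redo_depth=1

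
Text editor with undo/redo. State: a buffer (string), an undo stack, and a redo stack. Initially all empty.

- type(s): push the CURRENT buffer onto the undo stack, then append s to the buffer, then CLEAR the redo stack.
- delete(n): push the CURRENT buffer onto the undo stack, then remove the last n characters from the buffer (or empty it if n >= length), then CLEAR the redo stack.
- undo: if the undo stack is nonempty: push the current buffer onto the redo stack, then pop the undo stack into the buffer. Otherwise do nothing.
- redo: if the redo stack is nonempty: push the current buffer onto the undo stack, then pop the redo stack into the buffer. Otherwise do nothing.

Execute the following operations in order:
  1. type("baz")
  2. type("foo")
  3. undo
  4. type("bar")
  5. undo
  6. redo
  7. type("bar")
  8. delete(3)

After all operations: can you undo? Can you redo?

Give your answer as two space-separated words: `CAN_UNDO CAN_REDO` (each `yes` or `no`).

After op 1 (type): buf='baz' undo_depth=1 redo_depth=0
After op 2 (type): buf='bazfoo' undo_depth=2 redo_depth=0
After op 3 (undo): buf='baz' undo_depth=1 redo_depth=1
After op 4 (type): buf='bazbar' undo_depth=2 redo_depth=0
After op 5 (undo): buf='baz' undo_depth=1 redo_depth=1
After op 6 (redo): buf='bazbar' undo_depth=2 redo_depth=0
After op 7 (type): buf='bazbarbar' undo_depth=3 redo_depth=0
After op 8 (delete): buf='bazbar' undo_depth=4 redo_depth=0

Answer: yes no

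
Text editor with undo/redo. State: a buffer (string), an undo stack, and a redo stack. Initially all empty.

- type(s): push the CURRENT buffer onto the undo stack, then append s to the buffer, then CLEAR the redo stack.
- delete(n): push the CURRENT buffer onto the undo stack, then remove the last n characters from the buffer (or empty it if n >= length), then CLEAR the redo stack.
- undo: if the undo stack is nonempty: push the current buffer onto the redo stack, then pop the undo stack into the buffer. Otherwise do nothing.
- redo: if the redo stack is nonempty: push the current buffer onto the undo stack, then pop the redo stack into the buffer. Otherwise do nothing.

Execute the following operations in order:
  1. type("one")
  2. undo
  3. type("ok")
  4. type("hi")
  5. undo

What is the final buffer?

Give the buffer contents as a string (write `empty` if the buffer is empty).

After op 1 (type): buf='one' undo_depth=1 redo_depth=0
After op 2 (undo): buf='(empty)' undo_depth=0 redo_depth=1
After op 3 (type): buf='ok' undo_depth=1 redo_depth=0
After op 4 (type): buf='okhi' undo_depth=2 redo_depth=0
After op 5 (undo): buf='ok' undo_depth=1 redo_depth=1

Answer: ok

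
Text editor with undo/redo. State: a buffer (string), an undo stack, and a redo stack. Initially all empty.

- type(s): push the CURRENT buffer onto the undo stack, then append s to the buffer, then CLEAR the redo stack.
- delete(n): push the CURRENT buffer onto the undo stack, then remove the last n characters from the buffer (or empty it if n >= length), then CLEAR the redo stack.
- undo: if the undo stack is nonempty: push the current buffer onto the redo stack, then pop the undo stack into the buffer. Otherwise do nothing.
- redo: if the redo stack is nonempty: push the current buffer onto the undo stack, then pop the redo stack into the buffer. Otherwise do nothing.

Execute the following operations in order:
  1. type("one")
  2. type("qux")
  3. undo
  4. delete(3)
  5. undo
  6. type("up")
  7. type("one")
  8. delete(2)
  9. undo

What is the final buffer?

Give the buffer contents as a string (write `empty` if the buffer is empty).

After op 1 (type): buf='one' undo_depth=1 redo_depth=0
After op 2 (type): buf='onequx' undo_depth=2 redo_depth=0
After op 3 (undo): buf='one' undo_depth=1 redo_depth=1
After op 4 (delete): buf='(empty)' undo_depth=2 redo_depth=0
After op 5 (undo): buf='one' undo_depth=1 redo_depth=1
After op 6 (type): buf='oneup' undo_depth=2 redo_depth=0
After op 7 (type): buf='oneupone' undo_depth=3 redo_depth=0
After op 8 (delete): buf='oneupo' undo_depth=4 redo_depth=0
After op 9 (undo): buf='oneupone' undo_depth=3 redo_depth=1

Answer: oneupone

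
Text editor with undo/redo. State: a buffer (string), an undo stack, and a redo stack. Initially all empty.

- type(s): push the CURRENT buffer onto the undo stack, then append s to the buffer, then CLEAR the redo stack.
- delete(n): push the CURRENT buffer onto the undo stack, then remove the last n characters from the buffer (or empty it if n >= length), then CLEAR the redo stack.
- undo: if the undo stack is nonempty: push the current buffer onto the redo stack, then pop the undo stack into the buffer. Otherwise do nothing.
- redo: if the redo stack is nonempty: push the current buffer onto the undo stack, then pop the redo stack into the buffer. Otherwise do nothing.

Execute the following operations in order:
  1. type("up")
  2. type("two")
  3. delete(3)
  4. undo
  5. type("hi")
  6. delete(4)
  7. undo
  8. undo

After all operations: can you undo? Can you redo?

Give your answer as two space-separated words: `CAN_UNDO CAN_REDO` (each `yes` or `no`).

After op 1 (type): buf='up' undo_depth=1 redo_depth=0
After op 2 (type): buf='uptwo' undo_depth=2 redo_depth=0
After op 3 (delete): buf='up' undo_depth=3 redo_depth=0
After op 4 (undo): buf='uptwo' undo_depth=2 redo_depth=1
After op 5 (type): buf='uptwohi' undo_depth=3 redo_depth=0
After op 6 (delete): buf='upt' undo_depth=4 redo_depth=0
After op 7 (undo): buf='uptwohi' undo_depth=3 redo_depth=1
After op 8 (undo): buf='uptwo' undo_depth=2 redo_depth=2

Answer: yes yes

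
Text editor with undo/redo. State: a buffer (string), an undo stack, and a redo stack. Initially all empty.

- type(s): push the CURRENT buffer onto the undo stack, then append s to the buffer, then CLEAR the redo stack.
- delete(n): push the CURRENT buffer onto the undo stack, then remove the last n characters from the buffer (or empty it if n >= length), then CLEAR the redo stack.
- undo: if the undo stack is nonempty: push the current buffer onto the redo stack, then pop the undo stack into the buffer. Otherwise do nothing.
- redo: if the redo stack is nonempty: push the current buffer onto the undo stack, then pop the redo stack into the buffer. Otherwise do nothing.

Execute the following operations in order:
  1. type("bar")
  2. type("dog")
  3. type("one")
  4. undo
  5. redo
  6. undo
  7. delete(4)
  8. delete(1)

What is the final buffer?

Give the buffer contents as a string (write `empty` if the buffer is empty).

After op 1 (type): buf='bar' undo_depth=1 redo_depth=0
After op 2 (type): buf='bardog' undo_depth=2 redo_depth=0
After op 3 (type): buf='bardogone' undo_depth=3 redo_depth=0
After op 4 (undo): buf='bardog' undo_depth=2 redo_depth=1
After op 5 (redo): buf='bardogone' undo_depth=3 redo_depth=0
After op 6 (undo): buf='bardog' undo_depth=2 redo_depth=1
After op 7 (delete): buf='ba' undo_depth=3 redo_depth=0
After op 8 (delete): buf='b' undo_depth=4 redo_depth=0

Answer: b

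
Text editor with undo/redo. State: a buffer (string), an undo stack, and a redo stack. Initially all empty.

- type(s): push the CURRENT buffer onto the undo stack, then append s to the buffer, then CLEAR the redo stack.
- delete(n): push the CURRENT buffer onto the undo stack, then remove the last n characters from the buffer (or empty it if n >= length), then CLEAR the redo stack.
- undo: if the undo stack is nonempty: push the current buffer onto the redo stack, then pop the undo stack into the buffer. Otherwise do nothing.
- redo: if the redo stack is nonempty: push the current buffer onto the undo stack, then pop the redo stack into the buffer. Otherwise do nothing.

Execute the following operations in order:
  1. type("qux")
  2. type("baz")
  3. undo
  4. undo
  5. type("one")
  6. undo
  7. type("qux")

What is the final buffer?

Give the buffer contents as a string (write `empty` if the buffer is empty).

After op 1 (type): buf='qux' undo_depth=1 redo_depth=0
After op 2 (type): buf='quxbaz' undo_depth=2 redo_depth=0
After op 3 (undo): buf='qux' undo_depth=1 redo_depth=1
After op 4 (undo): buf='(empty)' undo_depth=0 redo_depth=2
After op 5 (type): buf='one' undo_depth=1 redo_depth=0
After op 6 (undo): buf='(empty)' undo_depth=0 redo_depth=1
After op 7 (type): buf='qux' undo_depth=1 redo_depth=0

Answer: qux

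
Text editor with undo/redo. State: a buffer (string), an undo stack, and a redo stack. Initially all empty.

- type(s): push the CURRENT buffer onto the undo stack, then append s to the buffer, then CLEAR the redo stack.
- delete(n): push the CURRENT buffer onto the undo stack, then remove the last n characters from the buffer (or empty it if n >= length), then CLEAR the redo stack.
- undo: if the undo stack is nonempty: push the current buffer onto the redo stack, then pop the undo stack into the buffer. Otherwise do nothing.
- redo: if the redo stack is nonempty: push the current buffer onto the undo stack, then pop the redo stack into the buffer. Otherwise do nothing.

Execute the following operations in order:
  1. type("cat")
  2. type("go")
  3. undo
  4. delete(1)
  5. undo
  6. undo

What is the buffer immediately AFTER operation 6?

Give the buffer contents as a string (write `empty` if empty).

Answer: empty

Derivation:
After op 1 (type): buf='cat' undo_depth=1 redo_depth=0
After op 2 (type): buf='catgo' undo_depth=2 redo_depth=0
After op 3 (undo): buf='cat' undo_depth=1 redo_depth=1
After op 4 (delete): buf='ca' undo_depth=2 redo_depth=0
After op 5 (undo): buf='cat' undo_depth=1 redo_depth=1
After op 6 (undo): buf='(empty)' undo_depth=0 redo_depth=2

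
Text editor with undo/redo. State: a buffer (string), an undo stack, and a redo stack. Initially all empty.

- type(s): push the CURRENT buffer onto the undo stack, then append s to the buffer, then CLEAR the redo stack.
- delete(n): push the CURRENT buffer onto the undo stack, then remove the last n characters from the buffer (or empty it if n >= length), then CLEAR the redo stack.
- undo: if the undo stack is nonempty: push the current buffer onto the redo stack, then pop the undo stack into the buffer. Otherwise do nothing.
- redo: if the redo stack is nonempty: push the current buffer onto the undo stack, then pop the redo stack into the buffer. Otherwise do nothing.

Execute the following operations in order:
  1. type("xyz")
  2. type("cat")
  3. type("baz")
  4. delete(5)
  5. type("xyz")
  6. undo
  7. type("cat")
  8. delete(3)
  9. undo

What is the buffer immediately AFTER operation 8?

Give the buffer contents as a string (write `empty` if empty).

After op 1 (type): buf='xyz' undo_depth=1 redo_depth=0
After op 2 (type): buf='xyzcat' undo_depth=2 redo_depth=0
After op 3 (type): buf='xyzcatbaz' undo_depth=3 redo_depth=0
After op 4 (delete): buf='xyzc' undo_depth=4 redo_depth=0
After op 5 (type): buf='xyzcxyz' undo_depth=5 redo_depth=0
After op 6 (undo): buf='xyzc' undo_depth=4 redo_depth=1
After op 7 (type): buf='xyzccat' undo_depth=5 redo_depth=0
After op 8 (delete): buf='xyzc' undo_depth=6 redo_depth=0

Answer: xyzc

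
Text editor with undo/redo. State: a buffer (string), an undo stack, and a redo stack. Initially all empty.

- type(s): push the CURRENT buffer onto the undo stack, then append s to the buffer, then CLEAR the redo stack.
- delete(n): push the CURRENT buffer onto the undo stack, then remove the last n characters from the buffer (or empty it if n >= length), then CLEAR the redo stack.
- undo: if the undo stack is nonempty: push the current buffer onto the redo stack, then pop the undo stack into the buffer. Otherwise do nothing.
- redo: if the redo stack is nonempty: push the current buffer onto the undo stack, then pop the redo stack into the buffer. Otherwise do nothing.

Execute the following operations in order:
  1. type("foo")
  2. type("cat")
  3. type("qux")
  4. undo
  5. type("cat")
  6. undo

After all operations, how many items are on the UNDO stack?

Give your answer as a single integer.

After op 1 (type): buf='foo' undo_depth=1 redo_depth=0
After op 2 (type): buf='foocat' undo_depth=2 redo_depth=0
After op 3 (type): buf='foocatqux' undo_depth=3 redo_depth=0
After op 4 (undo): buf='foocat' undo_depth=2 redo_depth=1
After op 5 (type): buf='foocatcat' undo_depth=3 redo_depth=0
After op 6 (undo): buf='foocat' undo_depth=2 redo_depth=1

Answer: 2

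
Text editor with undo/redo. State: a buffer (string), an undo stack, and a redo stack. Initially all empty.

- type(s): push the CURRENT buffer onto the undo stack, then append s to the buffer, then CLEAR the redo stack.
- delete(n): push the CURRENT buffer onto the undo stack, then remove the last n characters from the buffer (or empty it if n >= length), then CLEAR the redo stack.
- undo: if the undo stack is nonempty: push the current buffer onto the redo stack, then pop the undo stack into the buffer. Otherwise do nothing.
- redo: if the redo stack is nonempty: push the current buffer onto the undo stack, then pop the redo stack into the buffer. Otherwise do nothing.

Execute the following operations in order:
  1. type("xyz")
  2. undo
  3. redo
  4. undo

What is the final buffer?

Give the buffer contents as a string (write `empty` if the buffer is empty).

Answer: empty

Derivation:
After op 1 (type): buf='xyz' undo_depth=1 redo_depth=0
After op 2 (undo): buf='(empty)' undo_depth=0 redo_depth=1
After op 3 (redo): buf='xyz' undo_depth=1 redo_depth=0
After op 4 (undo): buf='(empty)' undo_depth=0 redo_depth=1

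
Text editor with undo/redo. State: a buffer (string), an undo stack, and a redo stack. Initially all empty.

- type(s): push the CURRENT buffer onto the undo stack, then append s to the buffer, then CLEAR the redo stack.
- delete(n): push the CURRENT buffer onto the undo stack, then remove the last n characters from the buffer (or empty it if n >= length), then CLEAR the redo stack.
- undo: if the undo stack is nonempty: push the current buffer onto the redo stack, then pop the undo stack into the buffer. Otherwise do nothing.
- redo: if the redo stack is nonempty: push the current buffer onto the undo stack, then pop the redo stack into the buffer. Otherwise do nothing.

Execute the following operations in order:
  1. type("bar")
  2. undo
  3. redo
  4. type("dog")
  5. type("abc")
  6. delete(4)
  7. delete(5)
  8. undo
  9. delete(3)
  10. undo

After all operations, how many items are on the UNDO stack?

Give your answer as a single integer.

After op 1 (type): buf='bar' undo_depth=1 redo_depth=0
After op 2 (undo): buf='(empty)' undo_depth=0 redo_depth=1
After op 3 (redo): buf='bar' undo_depth=1 redo_depth=0
After op 4 (type): buf='bardog' undo_depth=2 redo_depth=0
After op 5 (type): buf='bardogabc' undo_depth=3 redo_depth=0
After op 6 (delete): buf='bardo' undo_depth=4 redo_depth=0
After op 7 (delete): buf='(empty)' undo_depth=5 redo_depth=0
After op 8 (undo): buf='bardo' undo_depth=4 redo_depth=1
After op 9 (delete): buf='ba' undo_depth=5 redo_depth=0
After op 10 (undo): buf='bardo' undo_depth=4 redo_depth=1

Answer: 4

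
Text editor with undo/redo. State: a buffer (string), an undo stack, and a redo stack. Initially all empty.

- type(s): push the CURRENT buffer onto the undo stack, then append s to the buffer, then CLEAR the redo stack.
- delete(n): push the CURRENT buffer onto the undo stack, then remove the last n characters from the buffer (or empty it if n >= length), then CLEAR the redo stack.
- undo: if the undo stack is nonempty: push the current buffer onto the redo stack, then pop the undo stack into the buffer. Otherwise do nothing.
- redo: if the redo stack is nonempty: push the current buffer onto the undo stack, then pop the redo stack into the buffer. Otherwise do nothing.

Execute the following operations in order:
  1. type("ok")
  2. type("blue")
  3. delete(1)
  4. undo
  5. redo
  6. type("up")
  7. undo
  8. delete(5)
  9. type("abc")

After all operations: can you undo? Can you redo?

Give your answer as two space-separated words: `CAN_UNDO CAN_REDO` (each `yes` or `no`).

Answer: yes no

Derivation:
After op 1 (type): buf='ok' undo_depth=1 redo_depth=0
After op 2 (type): buf='okblue' undo_depth=2 redo_depth=0
After op 3 (delete): buf='okblu' undo_depth=3 redo_depth=0
After op 4 (undo): buf='okblue' undo_depth=2 redo_depth=1
After op 5 (redo): buf='okblu' undo_depth=3 redo_depth=0
After op 6 (type): buf='okbluup' undo_depth=4 redo_depth=0
After op 7 (undo): buf='okblu' undo_depth=3 redo_depth=1
After op 8 (delete): buf='(empty)' undo_depth=4 redo_depth=0
After op 9 (type): buf='abc' undo_depth=5 redo_depth=0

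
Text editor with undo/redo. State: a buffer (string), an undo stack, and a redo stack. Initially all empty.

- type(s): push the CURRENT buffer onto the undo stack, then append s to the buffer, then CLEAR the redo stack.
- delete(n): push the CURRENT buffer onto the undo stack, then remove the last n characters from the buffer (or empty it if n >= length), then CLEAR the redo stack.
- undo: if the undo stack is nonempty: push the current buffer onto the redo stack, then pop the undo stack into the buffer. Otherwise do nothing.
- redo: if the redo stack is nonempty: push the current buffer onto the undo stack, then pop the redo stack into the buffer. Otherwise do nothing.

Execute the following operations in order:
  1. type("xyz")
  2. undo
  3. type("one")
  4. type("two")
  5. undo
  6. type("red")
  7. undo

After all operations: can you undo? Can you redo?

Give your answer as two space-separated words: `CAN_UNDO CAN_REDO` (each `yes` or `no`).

Answer: yes yes

Derivation:
After op 1 (type): buf='xyz' undo_depth=1 redo_depth=0
After op 2 (undo): buf='(empty)' undo_depth=0 redo_depth=1
After op 3 (type): buf='one' undo_depth=1 redo_depth=0
After op 4 (type): buf='onetwo' undo_depth=2 redo_depth=0
After op 5 (undo): buf='one' undo_depth=1 redo_depth=1
After op 6 (type): buf='onered' undo_depth=2 redo_depth=0
After op 7 (undo): buf='one' undo_depth=1 redo_depth=1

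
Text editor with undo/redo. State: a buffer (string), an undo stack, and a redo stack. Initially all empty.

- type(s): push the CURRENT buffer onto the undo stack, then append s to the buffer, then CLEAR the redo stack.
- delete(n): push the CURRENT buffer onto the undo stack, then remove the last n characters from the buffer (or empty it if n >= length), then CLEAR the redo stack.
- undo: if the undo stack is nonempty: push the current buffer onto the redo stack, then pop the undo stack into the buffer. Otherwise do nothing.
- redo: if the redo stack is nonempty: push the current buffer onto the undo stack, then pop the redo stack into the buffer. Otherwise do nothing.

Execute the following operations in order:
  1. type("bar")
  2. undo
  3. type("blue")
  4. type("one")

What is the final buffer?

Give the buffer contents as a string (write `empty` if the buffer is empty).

After op 1 (type): buf='bar' undo_depth=1 redo_depth=0
After op 2 (undo): buf='(empty)' undo_depth=0 redo_depth=1
After op 3 (type): buf='blue' undo_depth=1 redo_depth=0
After op 4 (type): buf='blueone' undo_depth=2 redo_depth=0

Answer: blueone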